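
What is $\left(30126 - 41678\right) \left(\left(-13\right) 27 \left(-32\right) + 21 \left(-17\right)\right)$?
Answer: $-125628000$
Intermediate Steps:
$\left(30126 - 41678\right) \left(\left(-13\right) 27 \left(-32\right) + 21 \left(-17\right)\right) = - 11552 \left(\left(-351\right) \left(-32\right) - 357\right) = - 11552 \left(11232 - 357\right) = \left(-11552\right) 10875 = -125628000$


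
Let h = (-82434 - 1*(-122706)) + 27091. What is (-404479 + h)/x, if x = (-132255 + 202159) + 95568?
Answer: -84279/41368 ≈ -2.0373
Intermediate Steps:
x = 165472 (x = 69904 + 95568 = 165472)
h = 67363 (h = (-82434 + 122706) + 27091 = 40272 + 27091 = 67363)
(-404479 + h)/x = (-404479 + 67363)/165472 = -337116*1/165472 = -84279/41368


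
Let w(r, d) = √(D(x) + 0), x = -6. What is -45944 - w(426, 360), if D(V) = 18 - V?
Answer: -45944 - 2*√6 ≈ -45949.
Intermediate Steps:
w(r, d) = 2*√6 (w(r, d) = √((18 - 1*(-6)) + 0) = √((18 + 6) + 0) = √(24 + 0) = √24 = 2*√6)
-45944 - w(426, 360) = -45944 - 2*√6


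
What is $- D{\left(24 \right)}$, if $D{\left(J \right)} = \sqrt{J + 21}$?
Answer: $- 3 \sqrt{5} \approx -6.7082$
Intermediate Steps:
$D{\left(J \right)} = \sqrt{21 + J}$
$- D{\left(24 \right)} = - \sqrt{21 + 24} = - \sqrt{45} = - 3 \sqrt{5}$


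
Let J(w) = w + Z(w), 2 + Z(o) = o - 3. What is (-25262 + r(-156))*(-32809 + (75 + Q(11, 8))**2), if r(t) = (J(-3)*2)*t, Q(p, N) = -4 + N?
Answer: 579979440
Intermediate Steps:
Z(o) = -5 + o (Z(o) = -2 + (o - 3) = -2 + (-3 + o) = -5 + o)
J(w) = -5 + 2*w (J(w) = w + (-5 + w) = -5 + 2*w)
r(t) = -22*t (r(t) = ((-5 + 2*(-3))*2)*t = ((-5 - 6)*2)*t = (-11*2)*t = -22*t)
(-25262 + r(-156))*(-32809 + (75 + Q(11, 8))**2) = (-25262 - 22*(-156))*(-32809 + (75 + (-4 + 8))**2) = (-25262 + 3432)*(-32809 + (75 + 4)**2) = -21830*(-32809 + 79**2) = -21830*(-32809 + 6241) = -21830*(-26568) = 579979440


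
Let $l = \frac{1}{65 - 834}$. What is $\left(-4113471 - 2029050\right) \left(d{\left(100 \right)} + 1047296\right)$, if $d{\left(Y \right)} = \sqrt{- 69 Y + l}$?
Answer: $-6433037673216 - \frac{6142521 i \sqrt{4080391669}}{769} \approx -6.433 \cdot 10^{12} - 5.1024 \cdot 10^{8} i$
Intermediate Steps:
$l = - \frac{1}{769}$ ($l = \frac{1}{-769} = - \frac{1}{769} \approx -0.0013004$)
$d{\left(Y \right)} = \sqrt{- \frac{1}{769} - 69 Y}$ ($d{\left(Y \right)} = \sqrt{- 69 Y - \frac{1}{769}} = \sqrt{- \frac{1}{769} - 69 Y}$)
$\left(-4113471 - 2029050\right) \left(d{\left(100 \right)} + 1047296\right) = \left(-4113471 - 2029050\right) \left(\frac{\sqrt{-769 - 4080390900}}{769} + 1047296\right) = \left(-4113471 - 2029050\right) \left(\frac{\sqrt{-4080391669}}{769} + 1047296\right) = - 6142521 \left(\frac{i \sqrt{4080391669}}{769} + 1047296\right) = - 6142521 \left(1047296 + \frac{i \sqrt{4080391669}}{769}\right) = -6433037673216 - \frac{6142521 i \sqrt{4080391669}}{769}$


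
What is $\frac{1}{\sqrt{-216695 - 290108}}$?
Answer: $- \frac{i \sqrt{506803}}{506803} \approx - 0.0014047 i$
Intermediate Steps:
$\frac{1}{\sqrt{-216695 - 290108}} = \frac{1}{\sqrt{-506803}} = \frac{1}{i \sqrt{506803}} = - \frac{i \sqrt{506803}}{506803}$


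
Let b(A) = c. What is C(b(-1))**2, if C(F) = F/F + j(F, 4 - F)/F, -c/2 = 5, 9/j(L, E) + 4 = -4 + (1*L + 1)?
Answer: 32041/28900 ≈ 1.1087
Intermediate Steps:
j(L, E) = 9/(-7 + L) (j(L, E) = 9/(-4 + (-4 + (1*L + 1))) = 9/(-4 + (-4 + (L + 1))) = 9/(-4 + (-4 + (1 + L))) = 9/(-4 + (-3 + L)) = 9/(-7 + L))
c = -10 (c = -2*5 = -10)
b(A) = -10
C(F) = 1 + 9/(F*(-7 + F)) (C(F) = F/F + (9/(-7 + F))/F = 1 + 9/(F*(-7 + F)))
C(b(-1))**2 = ((9 - 10*(-7 - 10))/((-10)*(-7 - 10)))**2 = (-1/10*(9 - 10*(-17))/(-17))**2 = (-1/10*(-1/17)*(9 + 170))**2 = (-1/10*(-1/17)*179)**2 = (179/170)**2 = 32041/28900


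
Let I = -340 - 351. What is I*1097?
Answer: -758027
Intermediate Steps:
I = -691
I*1097 = -691*1097 = -758027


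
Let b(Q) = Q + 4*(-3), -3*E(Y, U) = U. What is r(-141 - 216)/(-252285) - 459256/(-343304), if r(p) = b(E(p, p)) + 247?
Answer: 4822577931/3608768735 ≈ 1.3363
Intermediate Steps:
E(Y, U) = -U/3
b(Q) = -12 + Q (b(Q) = Q - 12 = -12 + Q)
r(p) = 235 - p/3 (r(p) = (-12 - p/3) + 247 = 235 - p/3)
r(-141 - 216)/(-252285) - 459256/(-343304) = (235 - (-141 - 216)/3)/(-252285) - 459256/(-343304) = (235 - ⅓*(-357))*(-1/252285) - 459256*(-1/343304) = (235 + 119)*(-1/252285) + 57407/42913 = 354*(-1/252285) + 57407/42913 = -118/84095 + 57407/42913 = 4822577931/3608768735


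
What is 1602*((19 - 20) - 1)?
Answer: -3204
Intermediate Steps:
1602*((19 - 20) - 1) = 1602*(-1 - 1) = 1602*(-2) = -3204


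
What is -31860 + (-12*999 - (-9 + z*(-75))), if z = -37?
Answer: -46614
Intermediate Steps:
-31860 + (-12*999 - (-9 + z*(-75))) = -31860 + (-12*999 - (-9 - 37*(-75))) = -31860 + (-11988 - (-9 + 2775)) = -31860 + (-11988 - 1*2766) = -31860 + (-11988 - 2766) = -31860 - 14754 = -46614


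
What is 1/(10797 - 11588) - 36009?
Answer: -28483120/791 ≈ -36009.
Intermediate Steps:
1/(10797 - 11588) - 36009 = 1/(-791) - 36009 = -1/791 - 36009 = -28483120/791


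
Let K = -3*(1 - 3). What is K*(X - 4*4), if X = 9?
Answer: -42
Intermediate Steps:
K = 6 (K = -3*(-2) = 6)
K*(X - 4*4) = 6*(9 - 4*4) = 6*(9 - 16) = 6*(-7) = -42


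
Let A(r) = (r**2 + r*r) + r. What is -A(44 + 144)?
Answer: -70876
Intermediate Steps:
A(r) = r + 2*r**2 (A(r) = (r**2 + r**2) + r = 2*r**2 + r = r + 2*r**2)
-A(44 + 144) = -(44 + 144)*(1 + 2*(44 + 144)) = -188*(1 + 2*188) = -188*(1 + 376) = -188*377 = -1*70876 = -70876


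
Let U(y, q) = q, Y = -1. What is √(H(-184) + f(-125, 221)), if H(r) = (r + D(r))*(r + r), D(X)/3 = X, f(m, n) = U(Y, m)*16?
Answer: 12*√1867 ≈ 518.51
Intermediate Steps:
f(m, n) = 16*m (f(m, n) = m*16 = 16*m)
D(X) = 3*X
H(r) = 8*r² (H(r) = (r + 3*r)*(r + r) = (4*r)*(2*r) = 8*r²)
√(H(-184) + f(-125, 221)) = √(8*(-184)² + 16*(-125)) = √(8*33856 - 2000) = √(270848 - 2000) = √268848 = 12*√1867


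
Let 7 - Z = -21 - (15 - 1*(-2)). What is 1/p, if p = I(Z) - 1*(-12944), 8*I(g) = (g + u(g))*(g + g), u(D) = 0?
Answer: 4/53801 ≈ 7.4348e-5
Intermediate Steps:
Z = 45 (Z = 7 - (-21 - (15 - 1*(-2))) = 7 - (-21 - (15 + 2)) = 7 - (-21 - 1*17) = 7 - (-21 - 17) = 7 - 1*(-38) = 7 + 38 = 45)
I(g) = g²/4 (I(g) = ((g + 0)*(g + g))/8 = (g*(2*g))/8 = (2*g²)/8 = g²/4)
p = 53801/4 (p = (¼)*45² - 1*(-12944) = (¼)*2025 + 12944 = 2025/4 + 12944 = 53801/4 ≈ 13450.)
1/p = 1/(53801/4) = 4/53801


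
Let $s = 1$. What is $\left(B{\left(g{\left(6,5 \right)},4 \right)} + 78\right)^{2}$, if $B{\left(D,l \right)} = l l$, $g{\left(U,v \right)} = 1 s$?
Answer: $8836$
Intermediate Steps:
$g{\left(U,v \right)} = 1$ ($g{\left(U,v \right)} = 1 \cdot 1 = 1$)
$B{\left(D,l \right)} = l^{2}$
$\left(B{\left(g{\left(6,5 \right)},4 \right)} + 78\right)^{2} = \left(4^{2} + 78\right)^{2} = \left(16 + 78\right)^{2} = 94^{2} = 8836$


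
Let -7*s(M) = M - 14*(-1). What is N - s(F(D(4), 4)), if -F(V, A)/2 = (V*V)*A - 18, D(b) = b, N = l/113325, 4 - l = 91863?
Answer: -9482363/793275 ≈ -11.953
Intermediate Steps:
l = -91859 (l = 4 - 1*91863 = 4 - 91863 = -91859)
N = -91859/113325 ≈ -0.81058
F(V, A) = 36 - 2*A*V² (F(V, A) = -2*((V*V)*A - 18) = -2*(V²*A - 18) = -2*(A*V² - 18) = -2*(-18 + A*V²) = 36 - 2*A*V²)
s(M) = -2 - M/7 (s(M) = -(M - 14*(-1))/7 = -(M + 14)/7 = -(14 + M)/7 = -2 - M/7)
N - s(F(D(4), 4)) = -91859/113325 - (-2 - (36 - 2*4*4²)/7) = -91859/113325 - (-2 - (36 - 2*4*16)/7) = -91859/113325 - (-2 - (36 - 128)/7) = -91859/113325 - (-2 - ⅐*(-92)) = -91859/113325 - (-2 + 92/7) = -91859/113325 - 1*78/7 = -91859/113325 - 78/7 = -9482363/793275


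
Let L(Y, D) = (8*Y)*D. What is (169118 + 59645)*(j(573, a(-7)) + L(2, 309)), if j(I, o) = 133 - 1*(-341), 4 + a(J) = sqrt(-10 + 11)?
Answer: 1239437934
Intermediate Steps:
L(Y, D) = 8*D*Y
a(J) = -3 (a(J) = -4 + sqrt(-10 + 11) = -4 + sqrt(1) = -4 + 1 = -3)
j(I, o) = 474 (j(I, o) = 133 + 341 = 474)
(169118 + 59645)*(j(573, a(-7)) + L(2, 309)) = (169118 + 59645)*(474 + 8*309*2) = 228763*(474 + 4944) = 228763*5418 = 1239437934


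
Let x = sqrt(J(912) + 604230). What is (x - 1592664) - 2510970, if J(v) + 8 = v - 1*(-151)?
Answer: -4103634 + sqrt(605285) ≈ -4.1029e+6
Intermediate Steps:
J(v) = 143 + v (J(v) = -8 + (v - 1*(-151)) = -8 + (v + 151) = -8 + (151 + v) = 143 + v)
x = sqrt(605285) (x = sqrt((143 + 912) + 604230) = sqrt(1055 + 604230) = sqrt(605285) ≈ 778.00)
(x - 1592664) - 2510970 = (sqrt(605285) - 1592664) - 2510970 = (-1592664 + sqrt(605285)) - 2510970 = -4103634 + sqrt(605285)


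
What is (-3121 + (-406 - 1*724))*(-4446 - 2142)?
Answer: 28005588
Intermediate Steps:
(-3121 + (-406 - 1*724))*(-4446 - 2142) = (-3121 + (-406 - 724))*(-6588) = (-3121 - 1130)*(-6588) = -4251*(-6588) = 28005588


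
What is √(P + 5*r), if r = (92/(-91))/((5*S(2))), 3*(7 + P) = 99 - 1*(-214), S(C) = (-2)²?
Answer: √7235319/273 ≈ 9.8530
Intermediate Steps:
S(C) = 4
P = 292/3 (P = -7 + (99 - 1*(-214))/3 = -7 + (99 + 214)/3 = -7 + (⅓)*313 = -7 + 313/3 = 292/3 ≈ 97.333)
r = -23/455 (r = (92/(-91))/((5*4)) = (92*(-1/91))/20 = -92/91*1/20 = -23/455 ≈ -0.050549)
√(P + 5*r) = √(292/3 + 5*(-23/455)) = √(292/3 - 23/91) = √(26503/273) = √7235319/273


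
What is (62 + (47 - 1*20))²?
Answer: 7921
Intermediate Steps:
(62 + (47 - 1*20))² = (62 + (47 - 20))² = (62 + 27)² = 89² = 7921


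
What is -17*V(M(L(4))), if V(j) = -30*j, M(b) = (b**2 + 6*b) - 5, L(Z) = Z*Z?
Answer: 176970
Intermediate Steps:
L(Z) = Z**2
M(b) = -5 + b**2 + 6*b
-17*V(M(L(4))) = -(-510)*(-5 + (4**2)**2 + 6*4**2) = -(-510)*(-5 + 16**2 + 6*16) = -(-510)*(-5 + 256 + 96) = -(-510)*347 = -17*(-10410) = 176970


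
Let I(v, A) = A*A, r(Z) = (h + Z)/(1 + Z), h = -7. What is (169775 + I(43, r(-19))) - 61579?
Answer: 8764045/81 ≈ 1.0820e+5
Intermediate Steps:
r(Z) = (-7 + Z)/(1 + Z)
I(v, A) = A**2
(169775 + I(43, r(-19))) - 61579 = (169775 + ((-7 - 19)/(1 - 19))**2) - 61579 = (169775 + (-26/(-18))**2) - 61579 = (169775 + (-1/18*(-26))**2) - 61579 = (169775 + (13/9)**2) - 61579 = (169775 + 169/81) - 61579 = 13751944/81 - 61579 = 8764045/81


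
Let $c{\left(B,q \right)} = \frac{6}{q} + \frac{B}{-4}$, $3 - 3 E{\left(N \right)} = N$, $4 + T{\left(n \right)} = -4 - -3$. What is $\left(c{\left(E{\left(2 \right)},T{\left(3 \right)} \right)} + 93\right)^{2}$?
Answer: $\frac{30283009}{3600} \approx 8412.0$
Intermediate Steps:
$T{\left(n \right)} = -5$ ($T{\left(n \right)} = -4 - 1 = -5$)
$E{\left(N \right)} = 1 - \frac{N}{3}$
$c{\left(B,q \right)} = \frac{6}{q} - \frac{B}{4}$ ($c{\left(B,q \right)} = \frac{6}{q} + B \left(- \frac{1}{4}\right) = \frac{6}{q} - \frac{B}{4}$)
$\left(c{\left(E{\left(2 \right)},T{\left(3 \right)} \right)} + 93\right)^{2} = \left(\left(\frac{6}{-5} - \frac{1 - \frac{2}{3}}{4}\right) + 93\right)^{2} = \left(\left(6 \left(- \frac{1}{5}\right) - \frac{1 - \frac{2}{3}}{4}\right) + 93\right)^{2} = \left(\left(- \frac{6}{5} - \frac{1}{12}\right) + 93\right)^{2} = \left(- \frac{77}{60} + 93\right)^{2} = \left(\frac{5503}{60}\right)^{2} = \frac{30283009}{3600}$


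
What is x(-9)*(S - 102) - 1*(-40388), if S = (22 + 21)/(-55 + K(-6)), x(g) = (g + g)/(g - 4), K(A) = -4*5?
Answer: 13079942/325 ≈ 40246.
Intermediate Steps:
K(A) = -20
x(g) = 2*g/(-4 + g) (x(g) = (2*g)/(-4 + g) = 2*g/(-4 + g))
S = -43/75 (S = (22 + 21)/(-55 - 20) = 43/(-75) = 43*(-1/75) = -43/75 ≈ -0.57333)
x(-9)*(S - 102) - 1*(-40388) = (2*(-9)/(-4 - 9))*(-43/75 - 102) - 1*(-40388) = (2*(-9)/(-13))*(-7693/75) + 40388 = (2*(-9)*(-1/13))*(-7693/75) + 40388 = (18/13)*(-7693/75) + 40388 = -46158/325 + 40388 = 13079942/325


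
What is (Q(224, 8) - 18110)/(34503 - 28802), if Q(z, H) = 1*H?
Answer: -18102/5701 ≈ -3.1752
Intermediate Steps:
Q(z, H) = H
(Q(224, 8) - 18110)/(34503 - 28802) = (8 - 18110)/(34503 - 28802) = -18102/5701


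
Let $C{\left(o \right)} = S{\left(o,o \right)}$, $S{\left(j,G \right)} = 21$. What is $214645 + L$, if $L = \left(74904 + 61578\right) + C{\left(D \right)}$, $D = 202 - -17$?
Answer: $351148$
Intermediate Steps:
$D = 219$ ($D = 202 + 17 = 219$)
$C{\left(o \right)} = 21$
$L = 136503$ ($L = \left(74904 + 61578\right) + 21 = 136482 + 21 = 136503$)
$214645 + L = 214645 + 136503 = 351148$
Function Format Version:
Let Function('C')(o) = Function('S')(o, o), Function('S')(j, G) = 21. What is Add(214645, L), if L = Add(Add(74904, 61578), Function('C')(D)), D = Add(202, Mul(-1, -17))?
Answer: 351148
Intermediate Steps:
D = 219 (D = Add(202, 17) = 219)
Function('C')(o) = 21
L = 136503 (L = Add(Add(74904, 61578), 21) = Add(136482, 21) = 136503)
Add(214645, L) = Add(214645, 136503) = 351148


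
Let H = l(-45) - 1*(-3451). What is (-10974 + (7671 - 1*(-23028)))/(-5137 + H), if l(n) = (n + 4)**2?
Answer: -3945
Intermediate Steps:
l(n) = (4 + n)**2
H = 5132 (H = (4 - 45)**2 - 1*(-3451) = (-41)**2 + 3451 = 1681 + 3451 = 5132)
(-10974 + (7671 - 1*(-23028)))/(-5137 + H) = (-10974 + (7671 - 1*(-23028)))/(-5137 + 5132) = (-10974 + (7671 + 23028))/(-5) = (-10974 + 30699)*(-1/5) = 19725*(-1/5) = -3945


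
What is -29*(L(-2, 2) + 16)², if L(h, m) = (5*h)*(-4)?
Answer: -90944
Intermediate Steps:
L(h, m) = -20*h
-29*(L(-2, 2) + 16)² = -29*(-20*(-2) + 16)² = -29*(40 + 16)² = -29*56² = -29*3136 = -90944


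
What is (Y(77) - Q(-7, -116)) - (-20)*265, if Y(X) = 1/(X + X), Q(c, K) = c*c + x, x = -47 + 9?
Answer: 814507/154 ≈ 5289.0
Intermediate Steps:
x = -38
Q(c, K) = -38 + c² (Q(c, K) = c*c - 38 = c² - 38 = -38 + c²)
Y(X) = 1/(2*X)
(Y(77) - Q(-7, -116)) - (-20)*265 = ((½)/77 - (-38 + (-7)²)) - (-20)*265 = ((½)*(1/77) - (-38 + 49)) - 1*(-5300) = (1/154 - 1*11) + 5300 = (1/154 - 11) + 5300 = -1693/154 + 5300 = 814507/154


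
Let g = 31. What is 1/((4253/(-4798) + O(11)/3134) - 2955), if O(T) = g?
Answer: -3759233/11111828556 ≈ -0.00033831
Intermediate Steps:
O(T) = 31
1/((4253/(-4798) + O(11)/3134) - 2955) = 1/((4253/(-4798) + 31/3134) - 2955) = 1/((4253*(-1/4798) + 31*(1/3134)) - 2955) = 1/((-4253/4798 + 31/3134) - 2955) = 1/(-3295041/3759233 - 2955) = 1/(-11111828556/3759233) = -3759233/11111828556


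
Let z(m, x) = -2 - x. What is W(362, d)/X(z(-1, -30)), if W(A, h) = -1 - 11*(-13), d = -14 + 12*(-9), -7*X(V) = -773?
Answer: 994/773 ≈ 1.2859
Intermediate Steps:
X(V) = 773/7 (X(V) = -⅐*(-773) = 773/7)
d = -122 (d = -14 - 108 = -122)
W(A, h) = 142 (W(A, h) = -1 + 143 = 142)
W(362, d)/X(z(-1, -30)) = 142/(773/7) = 142*(7/773) = 994/773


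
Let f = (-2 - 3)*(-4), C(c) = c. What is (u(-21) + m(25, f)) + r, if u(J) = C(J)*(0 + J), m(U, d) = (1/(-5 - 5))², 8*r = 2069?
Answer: 139927/200 ≈ 699.63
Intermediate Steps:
r = 2069/8 (r = (⅛)*2069 = 2069/8 ≈ 258.63)
f = 20 (f = -5*(-4) = 20)
m(U, d) = 1/100 (m(U, d) = (1/(-10))² = (-⅒)² = 1/100)
u(J) = J² (u(J) = J*(0 + J) = J*J = J²)
(u(-21) + m(25, f)) + r = ((-21)² + 1/100) + 2069/8 = (441 + 1/100) + 2069/8 = 44101/100 + 2069/8 = 139927/200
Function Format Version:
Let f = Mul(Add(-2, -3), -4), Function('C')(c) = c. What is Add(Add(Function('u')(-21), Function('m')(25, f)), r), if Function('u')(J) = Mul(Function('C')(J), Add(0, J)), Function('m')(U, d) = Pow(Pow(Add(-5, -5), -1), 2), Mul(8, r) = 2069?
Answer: Rational(139927, 200) ≈ 699.63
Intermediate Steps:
r = Rational(2069, 8) (r = Mul(Rational(1, 8), 2069) = Rational(2069, 8) ≈ 258.63)
f = 20 (f = Mul(-5, -4) = 20)
Function('m')(U, d) = Rational(1, 100) (Function('m')(U, d) = Pow(Pow(-10, -1), 2) = Pow(Rational(-1, 10), 2) = Rational(1, 100))
Function('u')(J) = Pow(J, 2) (Function('u')(J) = Mul(J, Add(0, J)) = Mul(J, J) = Pow(J, 2))
Add(Add(Function('u')(-21), Function('m')(25, f)), r) = Add(Add(Pow(-21, 2), Rational(1, 100)), Rational(2069, 8)) = Add(Add(441, Rational(1, 100)), Rational(2069, 8)) = Add(Rational(44101, 100), Rational(2069, 8)) = Rational(139927, 200)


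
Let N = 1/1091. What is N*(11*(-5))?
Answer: -55/1091 ≈ -0.050412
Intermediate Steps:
N = 1/1091 ≈ 0.00091659
N*(11*(-5)) = (11*(-5))/1091 = (1/1091)*(-55) = -55/1091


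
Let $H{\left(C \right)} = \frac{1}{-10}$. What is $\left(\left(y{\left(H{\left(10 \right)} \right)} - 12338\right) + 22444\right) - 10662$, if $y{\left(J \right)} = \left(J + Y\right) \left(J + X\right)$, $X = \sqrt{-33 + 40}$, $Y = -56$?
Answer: $- \frac{55039}{100} - \frac{561 \sqrt{7}}{10} \approx -698.82$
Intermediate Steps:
$X = \sqrt{7} \approx 2.6458$
$H{\left(C \right)} = - \frac{1}{10}$
$y{\left(J \right)} = \left(-56 + J\right) \left(J + \sqrt{7}\right)$ ($y{\left(J \right)} = \left(J - 56\right) \left(J + \sqrt{7}\right) = \left(-56 + J\right) \left(J + \sqrt{7}\right)$)
$\left(\left(y{\left(H{\left(10 \right)} \right)} - 12338\right) + 22444\right) - 10662 = \left(\left(\left(\left(- \frac{1}{10}\right)^{2} - - \frac{28}{5} - 56 \sqrt{7} - \frac{\sqrt{7}}{10}\right) - 12338\right) + 22444\right) - 10662 = \left(\left(\left(\frac{1}{100} + \frac{28}{5} - 56 \sqrt{7} - \frac{\sqrt{7}}{10}\right) - 12338\right) + 22444\right) - 10662 = \left(\left(\left(\frac{561}{100} - \frac{561 \sqrt{7}}{10}\right) - 12338\right) + 22444\right) - 10662 = \left(\left(- \frac{1233239}{100} - \frac{561 \sqrt{7}}{10}\right) + 22444\right) - 10662 = \left(\frac{1011161}{100} - \frac{561 \sqrt{7}}{10}\right) - 10662 = - \frac{55039}{100} - \frac{561 \sqrt{7}}{10}$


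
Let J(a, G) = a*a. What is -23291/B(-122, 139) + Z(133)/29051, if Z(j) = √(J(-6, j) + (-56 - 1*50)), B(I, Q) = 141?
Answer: -23291/141 + I*√70/29051 ≈ -165.18 + 0.000288*I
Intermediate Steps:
J(a, G) = a²
Z(j) = I*√70 (Z(j) = √((-6)² + (-56 - 1*50)) = √(36 + (-56 - 50)) = √(36 - 106) = √(-70) = I*√70)
-23291/B(-122, 139) + Z(133)/29051 = -23291/141 + (I*√70)/29051 = -23291*1/141 + (I*√70)*(1/29051) = -23291/141 + I*√70/29051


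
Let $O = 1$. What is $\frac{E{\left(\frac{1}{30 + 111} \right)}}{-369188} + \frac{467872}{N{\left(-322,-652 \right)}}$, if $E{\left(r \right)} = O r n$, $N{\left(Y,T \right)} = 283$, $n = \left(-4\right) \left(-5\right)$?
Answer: $\frac{6088828658329}{3682927191} \approx 1653.3$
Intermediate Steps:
$n = 20$
$E{\left(r \right)} = 20 r$ ($E{\left(r \right)} = 1 r 20 = r 20 = 20 r$)
$\frac{E{\left(\frac{1}{30 + 111} \right)}}{-369188} + \frac{467872}{N{\left(-322,-652 \right)}} = \frac{20 \frac{1}{30 + 111}}{-369188} + \frac{467872}{283} = \frac{20}{141} \left(- \frac{1}{369188}\right) + 467872 \cdot \frac{1}{283} = 20 \cdot \frac{1}{141} \left(- \frac{1}{369188}\right) + \frac{467872}{283} = \frac{20}{141} \left(- \frac{1}{369188}\right) + \frac{467872}{283} = - \frac{5}{13013877} + \frac{467872}{283} = \frac{6088828658329}{3682927191}$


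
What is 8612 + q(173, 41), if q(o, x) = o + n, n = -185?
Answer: 8600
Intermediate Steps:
q(o, x) = -185 + o (q(o, x) = o - 185 = -185 + o)
8612 + q(173, 41) = 8612 + (-185 + 173) = 8612 - 12 = 8600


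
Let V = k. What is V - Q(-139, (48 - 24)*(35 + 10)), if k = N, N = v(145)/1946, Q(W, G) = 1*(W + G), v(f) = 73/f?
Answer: -265521897/282170 ≈ -941.00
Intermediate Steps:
Q(W, G) = G + W (Q(W, G) = 1*(G + W) = G + W)
N = 73/282170 (N = (73/145)/1946 = (73*(1/145))*(1/1946) = (73/145)*(1/1946) = 73/282170 ≈ 0.00025871)
k = 73/282170 ≈ 0.00025871
V = 73/282170 ≈ 0.00025871
V - Q(-139, (48 - 24)*(35 + 10)) = 73/282170 - ((48 - 24)*(35 + 10) - 139) = 73/282170 - (24*45 - 139) = 73/282170 - (1080 - 139) = 73/282170 - 1*941 = 73/282170 - 941 = -265521897/282170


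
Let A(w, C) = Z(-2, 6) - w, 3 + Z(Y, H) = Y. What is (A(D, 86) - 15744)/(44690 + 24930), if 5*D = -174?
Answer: -78571/348100 ≈ -0.22571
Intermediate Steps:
D = -174/5 (D = (⅕)*(-174) = -174/5 ≈ -34.800)
Z(Y, H) = -3 + Y
A(w, C) = -5 - w (A(w, C) = (-3 - 2) - w = -5 - w)
(A(D, 86) - 15744)/(44690 + 24930) = ((-5 - 1*(-174/5)) - 15744)/(44690 + 24930) = ((-5 + 174/5) - 15744)/69620 = (149/5 - 15744)*(1/69620) = -78571/5*1/69620 = -78571/348100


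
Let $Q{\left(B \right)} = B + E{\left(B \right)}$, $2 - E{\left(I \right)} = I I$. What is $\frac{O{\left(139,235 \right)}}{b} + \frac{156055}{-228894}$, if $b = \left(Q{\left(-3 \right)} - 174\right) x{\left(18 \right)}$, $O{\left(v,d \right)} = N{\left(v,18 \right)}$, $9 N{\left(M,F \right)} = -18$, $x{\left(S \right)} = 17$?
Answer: $- \frac{121920563}{178995108} \approx -0.68114$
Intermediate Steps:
$E{\left(I \right)} = 2 - I^{2}$ ($E{\left(I \right)} = 2 - I I = 2 - I^{2}$)
$N{\left(M,F \right)} = -2$ ($N{\left(M,F \right)} = \frac{1}{9} \left(-18\right) = -2$)
$O{\left(v,d \right)} = -2$
$Q{\left(B \right)} = 2 + B - B^{2}$ ($Q{\left(B \right)} = B - \left(-2 + B^{2}\right) = 2 + B - B^{2}$)
$b = -3128$ ($b = \left(\left(2 - 3 - \left(-3\right)^{2}\right) - 174\right) 17 = \left(\left(2 - 3 - 9\right) - 174\right) 17 = \left(-10 - 174\right) 17 = \left(-184\right) 17 = -3128$)
$\frac{O{\left(139,235 \right)}}{b} + \frac{156055}{-228894} = - \frac{2}{-3128} + \frac{156055}{-228894} = \left(-2\right) \left(- \frac{1}{3128}\right) + 156055 \left(- \frac{1}{228894}\right) = \frac{1}{1564} - \frac{156055}{228894} = - \frac{121920563}{178995108}$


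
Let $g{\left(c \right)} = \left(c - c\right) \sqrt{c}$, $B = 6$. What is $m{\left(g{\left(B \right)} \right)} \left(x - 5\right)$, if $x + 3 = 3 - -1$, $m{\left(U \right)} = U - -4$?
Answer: $-16$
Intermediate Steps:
$g{\left(c \right)} = 0$ ($g{\left(c \right)} = 0 \sqrt{c} = 0$)
$m{\left(U \right)} = 4 + U$ ($m{\left(U \right)} = U + 4 = 4 + U$)
$x = 1$ ($x = -3 + \left(3 - -1\right) = -3 + \left(3 + 1\right) = -3 + 4 = 1$)
$m{\left(g{\left(B \right)} \right)} \left(x - 5\right) = \left(4 + 0\right) \left(1 - 5\right) = 4 \left(-4\right) = -16$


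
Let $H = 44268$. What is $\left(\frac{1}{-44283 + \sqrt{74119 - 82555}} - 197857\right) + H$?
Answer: $- \frac{100395626988836}{653664175} - \frac{2 i \sqrt{2109}}{1960992525} \approx -1.5359 \cdot 10^{5} - 4.6837 \cdot 10^{-8} i$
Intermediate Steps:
$\left(\frac{1}{-44283 + \sqrt{74119 - 82555}} - 197857\right) + H = \left(\frac{1}{-44283 + \sqrt{74119 - 82555}} - 197857\right) + 44268 = \left(\frac{1}{-44283 + \sqrt{-8436}} - 197857\right) + 44268 = \left(\frac{1}{-44283 + 2 i \sqrt{2109}} - 197857\right) + 44268 = \left(-197857 + \frac{1}{-44283 + 2 i \sqrt{2109}}\right) + 44268 = -153589 + \frac{1}{-44283 + 2 i \sqrt{2109}}$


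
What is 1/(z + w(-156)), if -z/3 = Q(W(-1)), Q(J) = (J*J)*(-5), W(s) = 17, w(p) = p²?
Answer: 1/28671 ≈ 3.4878e-5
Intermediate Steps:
Q(J) = -5*J² (Q(J) = J²*(-5) = -5*J²)
z = 4335 (z = -(-15)*17² = -(-15)*289 = -3*(-1445) = 4335)
1/(z + w(-156)) = 1/(4335 + (-156)²) = 1/(4335 + 24336) = 1/28671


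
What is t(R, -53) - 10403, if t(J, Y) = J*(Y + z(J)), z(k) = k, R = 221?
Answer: 26725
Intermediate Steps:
t(J, Y) = J*(J + Y) (t(J, Y) = J*(Y + J) = J*(J + Y))
t(R, -53) - 10403 = 221*(221 - 53) - 10403 = 221*168 - 10403 = 37128 - 10403 = 26725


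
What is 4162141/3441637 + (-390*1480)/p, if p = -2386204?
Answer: 80528583643/55489513351 ≈ 1.4512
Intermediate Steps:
4162141/3441637 + (-390*1480)/p = 4162141/3441637 - 390*1480/(-2386204) = 4162141*(1/3441637) - 577200*(-1/2386204) = 4162141/3441637 + 3900/16123 = 80528583643/55489513351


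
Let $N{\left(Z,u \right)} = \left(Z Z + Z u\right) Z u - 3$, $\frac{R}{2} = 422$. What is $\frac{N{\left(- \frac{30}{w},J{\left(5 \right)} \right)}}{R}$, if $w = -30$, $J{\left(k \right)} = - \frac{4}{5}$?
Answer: $- \frac{79}{21100} \approx -0.0037441$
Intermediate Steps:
$R = 844$ ($R = 2 \cdot 422 = 844$)
$J{\left(k \right)} = - \frac{4}{5}$ ($J{\left(k \right)} = \left(-4\right) \frac{1}{5} = - \frac{4}{5}$)
$N{\left(Z,u \right)} = -3 + Z u \left(Z^{2} + Z u\right)$ ($N{\left(Z,u \right)} = \left(Z^{2} + Z u\right) Z u - 3 = Z \left(Z^{2} + Z u\right) u - 3 = Z u \left(Z^{2} + Z u\right) - 3 = -3 + Z u \left(Z^{2} + Z u\right)$)
$\frac{N{\left(- \frac{30}{w},J{\left(5 \right)} \right)}}{R} = \frac{-3 - \frac{4 \left(- \frac{30}{-30}\right)^{3}}{5} + \left(- \frac{30}{-30}\right)^{2} \left(- \frac{4}{5}\right)^{2}}{844} = \left(-3 - \frac{4 \left(\left(-30\right) \left(- \frac{1}{30}\right)\right)^{3}}{5} + \left(\left(-30\right) \left(- \frac{1}{30}\right)\right)^{2} \cdot \frac{16}{25}\right) \frac{1}{844} = \left(-3 - \frac{4 \cdot 1^{3}}{5} + 1^{2} \cdot \frac{16}{25}\right) \frac{1}{844} = \left(-3 - \frac{4}{5} + 1 \cdot \frac{16}{25}\right) \frac{1}{844} = \left(-3 - \frac{4}{5} + \frac{16}{25}\right) \frac{1}{844} = \left(- \frac{79}{25}\right) \frac{1}{844} = - \frac{79}{21100}$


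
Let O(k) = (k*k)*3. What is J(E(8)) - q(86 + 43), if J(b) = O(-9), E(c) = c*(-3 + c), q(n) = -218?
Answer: 461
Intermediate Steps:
O(k) = 3*k² (O(k) = k²*3 = 3*k²)
J(b) = 243 (J(b) = 3*(-9)² = 3*81 = 243)
J(E(8)) - q(86 + 43) = 243 - 1*(-218) = 243 + 218 = 461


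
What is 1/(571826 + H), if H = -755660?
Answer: -1/183834 ≈ -5.4397e-6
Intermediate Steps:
1/(571826 + H) = 1/(571826 - 755660) = 1/(-183834) = -1/183834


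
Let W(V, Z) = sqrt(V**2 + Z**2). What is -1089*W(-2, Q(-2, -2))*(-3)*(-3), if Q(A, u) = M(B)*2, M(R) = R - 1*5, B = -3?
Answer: -19602*sqrt(65) ≈ -1.5804e+5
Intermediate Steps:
M(R) = -5 + R (M(R) = R - 5 = -5 + R)
Q(A, u) = -16 (Q(A, u) = (-5 - 3)*2 = -8*2 = -16)
-1089*W(-2, Q(-2, -2))*(-3)*(-3) = -1089*sqrt((-2)**2 + (-16)**2)*(-3)*(-3) = -1089*sqrt(4 + 256)*(-3)*(-3) = -1089*sqrt(260)*(-3)*(-3) = -1089*(2*sqrt(65))*(-3)*(-3) = -1089*(-6*sqrt(65))*(-3) = -19602*sqrt(65)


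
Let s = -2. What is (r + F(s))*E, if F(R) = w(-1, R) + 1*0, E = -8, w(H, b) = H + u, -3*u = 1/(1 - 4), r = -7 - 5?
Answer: 928/9 ≈ 103.11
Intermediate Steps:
r = -12
u = ⅑ (u = -1/(3*(1 - 4)) = -⅓/(-3) = -⅓*(-⅓) = ⅑ ≈ 0.11111)
w(H, b) = ⅑ + H (w(H, b) = H + ⅑ = ⅑ + H)
F(R) = -8/9 (F(R) = (⅑ - 1) + 1*0 = -8/9 + 0 = -8/9)
(r + F(s))*E = (-12 - 8/9)*(-8) = -116/9*(-8) = 928/9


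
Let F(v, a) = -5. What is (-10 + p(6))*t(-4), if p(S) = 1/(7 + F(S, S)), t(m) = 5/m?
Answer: 95/8 ≈ 11.875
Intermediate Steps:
p(S) = ½ (p(S) = 1/(7 - 5) = 1/2 = ½)
(-10 + p(6))*t(-4) = (-10 + ½)*(5/(-4)) = -95*(-1)/(2*4) = -19/2*(-5/4) = 95/8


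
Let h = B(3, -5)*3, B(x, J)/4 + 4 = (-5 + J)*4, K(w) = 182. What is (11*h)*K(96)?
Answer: -1057056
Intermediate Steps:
B(x, J) = -96 + 16*J (B(x, J) = -16 + 4*((-5 + J)*4) = -16 + 4*(-20 + 4*J) = -16 + (-80 + 16*J) = -96 + 16*J)
h = -528 (h = (-96 + 16*(-5))*3 = (-96 - 80)*3 = -176*3 = -528)
(11*h)*K(96) = (11*(-528))*182 = -5808*182 = -1057056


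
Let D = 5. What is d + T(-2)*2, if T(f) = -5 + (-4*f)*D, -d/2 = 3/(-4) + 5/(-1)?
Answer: 163/2 ≈ 81.500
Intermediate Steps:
d = 23/2 (d = -2*(3/(-4) + 5/(-1)) = -2*(3*(-1/4) + 5*(-1)) = -2*(-3/4 - 5) = -2*(-23/4) = 23/2 ≈ 11.500)
T(f) = -5 - 20*f (T(f) = -5 - 4*f*5 = -5 - 20*f)
d + T(-2)*2 = 23/2 + (-5 - 20*(-2))*2 = 23/2 + (-5 + 40)*2 = 23/2 + 35*2 = 23/2 + 70 = 163/2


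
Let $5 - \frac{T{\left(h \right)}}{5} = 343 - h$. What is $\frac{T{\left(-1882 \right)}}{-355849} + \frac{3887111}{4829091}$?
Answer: $\frac{1436827472339}{1718427203259} \approx 0.83613$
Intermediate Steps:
$T{\left(h \right)} = -1690 + 5 h$ ($T{\left(h \right)} = 25 - 5 \left(343 - h\right) = 25 + \left(-1715 + 5 h\right) = -1690 + 5 h$)
$\frac{T{\left(-1882 \right)}}{-355849} + \frac{3887111}{4829091} = \frac{-1690 + 5 \left(-1882\right)}{-355849} + \frac{3887111}{4829091} = \left(-1690 - 9410\right) \left(- \frac{1}{355849}\right) + 3887111 \cdot \frac{1}{4829091} = \left(-11100\right) \left(- \frac{1}{355849}\right) + \frac{3887111}{4829091} = \frac{11100}{355849} + \frac{3887111}{4829091} = \frac{1436827472339}{1718427203259}$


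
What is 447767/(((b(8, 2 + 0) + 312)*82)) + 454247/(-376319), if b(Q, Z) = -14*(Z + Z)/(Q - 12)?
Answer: 156360298869/10059759508 ≈ 15.543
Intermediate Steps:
b(Q, Z) = -28*Z/(-12 + Q) (b(Q, Z) = -14*2*Z/(-12 + Q) = -28*Z/(-12 + Q))
447767/(((b(8, 2 + 0) + 312)*82)) + 454247/(-376319) = 447767/(((-28*(2 + 0)/(-12 + 8) + 312)*82)) + 454247/(-376319) = 447767/(((-28*2/(-4) + 312)*82)) + 454247*(-1/376319) = 447767/(((-28*2*(-1/4) + 312)*82)) - 454247/376319 = 447767/(((14 + 312)*82)) - 454247/376319 = 447767/((326*82)) - 454247/376319 = 447767/26732 - 454247/376319 = 156360298869/10059759508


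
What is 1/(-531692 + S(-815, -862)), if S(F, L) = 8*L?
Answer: -1/538588 ≈ -1.8567e-6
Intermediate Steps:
1/(-531692 + S(-815, -862)) = 1/(-531692 + 8*(-862)) = 1/(-531692 - 6896) = 1/(-538588) = -1/538588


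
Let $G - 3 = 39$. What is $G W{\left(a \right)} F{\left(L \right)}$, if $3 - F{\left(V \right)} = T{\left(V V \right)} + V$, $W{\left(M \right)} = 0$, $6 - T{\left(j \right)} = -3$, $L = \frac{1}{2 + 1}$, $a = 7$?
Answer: $0$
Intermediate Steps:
$L = \frac{1}{3} \approx 0.33333$
$T{\left(j \right)} = 9$ ($T{\left(j \right)} = 6 - -3 = 6 + 3 = 9$)
$G = 42$ ($G = 3 + 39 = 42$)
$F{\left(V \right)} = -6 - V$ ($F{\left(V \right)} = 3 - \left(9 + V\right) = -6 - V$)
$G W{\left(a \right)} F{\left(L \right)} = 42 \cdot 0 \left(-6 - \frac{1}{3}\right) = 0 \left(-6 - \frac{1}{3}\right) = 0 \left(- \frac{19}{3}\right) = 0$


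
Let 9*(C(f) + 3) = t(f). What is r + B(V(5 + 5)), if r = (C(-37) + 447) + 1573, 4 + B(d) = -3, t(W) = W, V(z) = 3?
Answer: 18053/9 ≈ 2005.9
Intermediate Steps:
C(f) = -3 + f/9
B(d) = -7 (B(d) = -4 - 3 = -7)
r = 18116/9 (r = ((-3 + (⅑)*(-37)) + 447) + 1573 = ((-3 - 37/9) + 447) + 1573 = (-64/9 + 447) + 1573 = 3959/9 + 1573 = 18116/9 ≈ 2012.9)
r + B(V(5 + 5)) = 18116/9 - 7 = 18053/9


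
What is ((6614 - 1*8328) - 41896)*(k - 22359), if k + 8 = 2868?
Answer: 850351390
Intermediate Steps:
k = 2860 (k = -8 + 2868 = 2860)
((6614 - 1*8328) - 41896)*(k - 22359) = ((6614 - 1*8328) - 41896)*(2860 - 22359) = ((6614 - 8328) - 41896)*(-19499) = (-1714 - 41896)*(-19499) = -43610*(-19499) = 850351390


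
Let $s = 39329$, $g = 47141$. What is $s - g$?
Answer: $-7812$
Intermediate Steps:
$s - g = 39329 - 47141 = -7812$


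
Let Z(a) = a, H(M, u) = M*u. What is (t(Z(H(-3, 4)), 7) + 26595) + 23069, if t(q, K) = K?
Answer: 49671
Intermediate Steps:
(t(Z(H(-3, 4)), 7) + 26595) + 23069 = (7 + 26595) + 23069 = 26602 + 23069 = 49671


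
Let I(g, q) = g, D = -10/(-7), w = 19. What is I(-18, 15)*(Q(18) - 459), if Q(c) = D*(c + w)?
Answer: 51174/7 ≈ 7310.6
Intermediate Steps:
D = 10/7 (D = -10*(-1/7) = 10/7 ≈ 1.4286)
Q(c) = 190/7 + 10*c/7 (Q(c) = 10*(c + 19)/7 = 10*(19 + c)/7 = 190/7 + 10*c/7)
I(-18, 15)*(Q(18) - 459) = -18*((190/7 + (10/7)*18) - 459) = -18*((190/7 + 180/7) - 459) = -18*(370/7 - 459) = -18*(-2843/7) = 51174/7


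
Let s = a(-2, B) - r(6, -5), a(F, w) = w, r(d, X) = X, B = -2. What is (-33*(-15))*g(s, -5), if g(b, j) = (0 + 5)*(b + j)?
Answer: -4950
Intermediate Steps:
s = 3 (s = -2 - 1*(-5) = -2 + 5 = 3)
g(b, j) = 5*b + 5*j (g(b, j) = 5*(b + j) = 5*b + 5*j)
(-33*(-15))*g(s, -5) = (-33*(-15))*(5*3 + 5*(-5)) = 495*(15 - 25) = 495*(-10) = -4950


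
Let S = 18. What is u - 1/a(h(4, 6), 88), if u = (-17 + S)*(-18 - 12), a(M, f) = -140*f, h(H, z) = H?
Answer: -369599/12320 ≈ -30.000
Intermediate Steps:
u = -30 (u = (-17 + 18)*(-18 - 12) = 1*(-30) = -30)
u - 1/a(h(4, 6), 88) = -30 - 1/((-140*88)) = -30 - 1/(-12320) = -30 - 1*(-1/12320) = -30 + 1/12320 = -369599/12320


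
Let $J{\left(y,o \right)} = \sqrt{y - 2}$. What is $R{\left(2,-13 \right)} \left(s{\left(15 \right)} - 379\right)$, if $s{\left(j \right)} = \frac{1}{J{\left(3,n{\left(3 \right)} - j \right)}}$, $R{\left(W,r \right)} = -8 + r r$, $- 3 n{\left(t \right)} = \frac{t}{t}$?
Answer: $-60858$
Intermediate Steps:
$n{\left(t \right)} = - \frac{1}{3}$ ($n{\left(t \right)} = - \frac{t \frac{1}{t}}{3} = \left(- \frac{1}{3}\right) 1 = - \frac{1}{3}$)
$R{\left(W,r \right)} = -8 + r^{2}$
$J{\left(y,o \right)} = \sqrt{-2 + y}$
$s{\left(j \right)} = 1$ ($s{\left(j \right)} = \frac{1}{\sqrt{-2 + 3}} = \frac{1}{\sqrt{1}} = 1^{-1} = 1$)
$R{\left(2,-13 \right)} \left(s{\left(15 \right)} - 379\right) = \left(-8 + \left(-13\right)^{2}\right) \left(1 - 379\right) = \left(-8 + 169\right) \left(-378\right) = 161 \left(-378\right) = -60858$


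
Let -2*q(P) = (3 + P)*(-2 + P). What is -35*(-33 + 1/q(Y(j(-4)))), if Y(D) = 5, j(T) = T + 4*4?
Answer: 13895/12 ≈ 1157.9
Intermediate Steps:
j(T) = 16 + T (j(T) = T + 16 = 16 + T)
q(P) = -(-2 + P)*(3 + P)/2 (q(P) = -(3 + P)*(-2 + P)/2 = -(-2 + P)*(3 + P)/2)
-35*(-33 + 1/q(Y(j(-4)))) = -35*(-33 + 1/(3 - 1/2*5 - 1/2*5**2)) = -35*(-33 + 1/(3 - 5/2 - 1/2*25)) = -35*(-33 + 1/(3 - 5/2 - 25/2)) = -35*(-33 + 1/(-12)) = -35*(-33 - 1/12) = -35*(-397/12) = 13895/12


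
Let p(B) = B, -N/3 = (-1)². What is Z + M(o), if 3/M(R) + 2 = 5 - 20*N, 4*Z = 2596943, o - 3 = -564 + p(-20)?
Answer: 54535807/84 ≈ 6.4924e+5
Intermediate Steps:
N = -3 (N = -3*(-1)² = -3*1 = -3)
o = -581 (o = 3 + (-564 - 20) = 3 - 584 = -581)
Z = 2596943/4 (Z = (¼)*2596943 = 2596943/4 ≈ 6.4924e+5)
M(R) = 1/21 (M(R) = 3/(-2 + (5 - 20*(-3))) = 3/(-2 + (5 + 60)) = 3/(-2 + 65) = 3/63 = 3*(1/63) = 1/21)
Z + M(o) = 2596943/4 + 1/21 = 54535807/84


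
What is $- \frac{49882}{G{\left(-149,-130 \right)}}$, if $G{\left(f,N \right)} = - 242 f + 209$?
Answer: $- \frac{7126}{5181} \approx -1.3754$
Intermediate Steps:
$G{\left(f,N \right)} = 209 - 242 f$
$- \frac{49882}{G{\left(-149,-130 \right)}} = - \frac{49882}{209 - -36058} = - \frac{49882}{209 + 36058} = - \frac{49882}{36267} = \left(-49882\right) \frac{1}{36267} = - \frac{7126}{5181}$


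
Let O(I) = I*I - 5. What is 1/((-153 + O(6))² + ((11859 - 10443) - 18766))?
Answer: -1/2466 ≈ -0.00040552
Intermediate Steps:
O(I) = -5 + I² (O(I) = I² - 5 = -5 + I²)
1/((-153 + O(6))² + ((11859 - 10443) - 18766)) = 1/((-153 + (-5 + 6²))² + ((11859 - 10443) - 18766)) = 1/((-153 + (-5 + 36))² + (1416 - 18766)) = 1/((-153 + 31)² - 17350) = 1/((-122)² - 17350) = 1/(14884 - 17350) = 1/(-2466) = -1/2466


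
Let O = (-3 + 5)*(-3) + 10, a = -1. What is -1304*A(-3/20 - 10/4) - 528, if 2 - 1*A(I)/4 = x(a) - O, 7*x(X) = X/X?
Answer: -217552/7 ≈ -31079.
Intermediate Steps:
x(X) = ⅐ (x(X) = (X/X)/7 = (⅐)*1 = ⅐)
O = 4 (O = 2*(-3) + 10 = -6 + 10 = 4)
A(I) = 164/7 (A(I) = 8 - 4*(⅐ - 1*4) = 8 - 4*(⅐ - 4) = 8 - 4*(-27/7) = 8 + 108/7 = 164/7)
-1304*A(-3/20 - 10/4) - 528 = -1304*164/7 - 528 = -213856/7 - 528 = -217552/7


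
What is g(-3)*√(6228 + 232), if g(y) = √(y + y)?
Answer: 2*I*√9690 ≈ 196.88*I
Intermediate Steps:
g(y) = √2*√y (g(y) = √(2*y) = √2*√y)
g(-3)*√(6228 + 232) = (√2*√(-3))*√(6228 + 232) = (√2*(I*√3))*√6460 = (I*√6)*(2*√1615) = 2*I*√9690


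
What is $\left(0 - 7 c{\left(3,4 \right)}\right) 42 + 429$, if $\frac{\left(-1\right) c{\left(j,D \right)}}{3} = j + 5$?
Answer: $7485$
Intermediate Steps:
$c{\left(j,D \right)} = -15 - 3 j$ ($c{\left(j,D \right)} = - 3 \left(j + 5\right) = - 3 \left(5 + j\right) = -15 - 3 j$)
$\left(0 - 7 c{\left(3,4 \right)}\right) 42 + 429 = \left(0 - 7 \left(-15 - 9\right)\right) 42 + 429 = \left(0 - -168\right) 42 + 429 = \left(0 + 168\right) 42 + 429 = 168 \cdot 42 + 429 = 7056 + 429 = 7485$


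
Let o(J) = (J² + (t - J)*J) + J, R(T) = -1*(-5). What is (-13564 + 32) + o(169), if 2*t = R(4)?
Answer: -25881/2 ≈ -12941.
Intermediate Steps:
R(T) = 5
t = 5/2 (t = (½)*5 = 5/2 ≈ 2.5000)
o(J) = J + J² + J*(5/2 - J) (o(J) = (J² + (5/2 - J)*J) + J = (J² + J*(5/2 - J)) + J = J + J² + J*(5/2 - J))
(-13564 + 32) + o(169) = (-13564 + 32) + (7/2)*169 = -13532 + 1183/2 = -25881/2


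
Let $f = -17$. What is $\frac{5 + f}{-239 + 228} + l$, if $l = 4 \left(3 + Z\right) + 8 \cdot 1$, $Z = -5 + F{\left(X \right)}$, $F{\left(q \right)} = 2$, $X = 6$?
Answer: $\frac{100}{11} \approx 9.0909$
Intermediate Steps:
$Z = -3$ ($Z = -5 + 2 = -3$)
$l = 8$ ($l = 4 \left(3 - 3\right) + 8 \cdot 1 = 4 \cdot 0 + 8 = 0 + 8 = 8$)
$\frac{5 + f}{-239 + 228} + l = \frac{5 - 17}{-239 + 228} + 8 = - \frac{12}{-11} + 8 = \left(-12\right) \left(- \frac{1}{11}\right) + 8 = \frac{12}{11} + 8 = \frac{100}{11}$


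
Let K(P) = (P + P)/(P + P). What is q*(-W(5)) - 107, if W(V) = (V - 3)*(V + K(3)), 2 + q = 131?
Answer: -1655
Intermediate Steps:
K(P) = 1 (K(P) = (2*P)/((2*P)) = (2*P)*(1/(2*P)) = 1)
q = 129 (q = -2 + 131 = 129)
W(V) = (1 + V)*(-3 + V) (W(V) = (V - 3)*(V + 1) = (-3 + V)*(1 + V) = (1 + V)*(-3 + V))
q*(-W(5)) - 107 = 129*(-(-3 + 5² - 2*5)) - 107 = 129*(-(-3 + 25 - 10)) - 107 = 129*(-1*12) - 107 = 129*(-12) - 107 = -1548 - 107 = -1655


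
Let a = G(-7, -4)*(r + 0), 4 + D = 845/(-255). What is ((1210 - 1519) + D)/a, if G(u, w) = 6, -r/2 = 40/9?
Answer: 4033/680 ≈ 5.9309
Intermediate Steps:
D = -373/51 (D = -4 + 845/(-255) = -4 + 845*(-1/255) = -4 - 169/51 = -373/51 ≈ -7.3137)
r = -80/9 ≈ -8.8889
a = -160/3 (a = 6*(-80/9 + 0) = 6*(-80/9) = -160/3 ≈ -53.333)
((1210 - 1519) + D)/a = ((1210 - 1519) - 373/51)/(-160/3) = (-309 - 373/51)*(-3/160) = -16132/51*(-3/160) = 4033/680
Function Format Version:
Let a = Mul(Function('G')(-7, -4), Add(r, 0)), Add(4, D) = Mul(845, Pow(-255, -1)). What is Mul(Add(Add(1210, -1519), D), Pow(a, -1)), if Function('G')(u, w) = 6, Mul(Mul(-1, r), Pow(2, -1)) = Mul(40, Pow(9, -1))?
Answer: Rational(4033, 680) ≈ 5.9309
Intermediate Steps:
D = Rational(-373, 51) (D = Add(-4, Mul(845, Pow(-255, -1))) = Add(-4, Mul(845, Rational(-1, 255))) = Add(-4, Rational(-169, 51)) = Rational(-373, 51) ≈ -7.3137)
r = Rational(-80, 9) (r = Mul(-2, Mul(40, Pow(9, -1))) = Mul(-2, Mul(40, Rational(1, 9))) = Mul(-2, Rational(40, 9)) = Rational(-80, 9) ≈ -8.8889)
a = Rational(-160, 3) (a = Mul(6, Add(Rational(-80, 9), 0)) = Mul(6, Rational(-80, 9)) = Rational(-160, 3) ≈ -53.333)
Mul(Add(Add(1210, -1519), D), Pow(a, -1)) = Mul(Add(Add(1210, -1519), Rational(-373, 51)), Pow(Rational(-160, 3), -1)) = Mul(Add(-309, Rational(-373, 51)), Rational(-3, 160)) = Mul(Rational(-16132, 51), Rational(-3, 160)) = Rational(4033, 680)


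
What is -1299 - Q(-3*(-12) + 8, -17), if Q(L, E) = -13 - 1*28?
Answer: -1258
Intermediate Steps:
Q(L, E) = -41 (Q(L, E) = -13 - 28 = -41)
-1299 - Q(-3*(-12) + 8, -17) = -1299 - 1*(-41) = -1299 + 41 = -1258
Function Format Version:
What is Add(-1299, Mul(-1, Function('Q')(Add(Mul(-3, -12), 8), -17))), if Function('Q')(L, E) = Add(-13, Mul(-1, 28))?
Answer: -1258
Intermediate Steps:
Function('Q')(L, E) = -41 (Function('Q')(L, E) = Add(-13, -28) = -41)
Add(-1299, Mul(-1, Function('Q')(Add(Mul(-3, -12), 8), -17))) = Add(-1299, Mul(-1, -41)) = Add(-1299, 41) = -1258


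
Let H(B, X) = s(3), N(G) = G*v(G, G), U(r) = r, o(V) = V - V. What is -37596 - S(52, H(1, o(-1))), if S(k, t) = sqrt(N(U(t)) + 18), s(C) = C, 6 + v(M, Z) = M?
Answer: -37599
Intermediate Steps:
v(M, Z) = -6 + M
o(V) = 0
N(G) = G*(-6 + G)
H(B, X) = 3
S(k, t) = sqrt(18 + t*(-6 + t)) (S(k, t) = sqrt(t*(-6 + t) + 18) = sqrt(18 + t*(-6 + t)))
-37596 - S(52, H(1, o(-1))) = -37596 - sqrt(18 + 3*(-6 + 3)) = -37596 - sqrt(18 + 3*(-3)) = -37596 - sqrt(18 - 9) = -37596 - sqrt(9) = -37596 - 1*3 = -37596 - 3 = -37599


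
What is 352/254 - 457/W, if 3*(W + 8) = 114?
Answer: -52759/3810 ≈ -13.848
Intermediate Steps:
W = 30 (W = -8 + (1/3)*114 = -8 + 38 = 30)
352/254 - 457/W = 352/254 - 457/30 = 352*(1/254) - 457*1/30 = 176/127 - 457/30 = -52759/3810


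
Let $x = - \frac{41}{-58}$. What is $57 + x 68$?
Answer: $\frac{3047}{29} \approx 105.07$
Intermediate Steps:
$x = \frac{41}{58}$ ($x = \left(-41\right) \left(- \frac{1}{58}\right) = \frac{41}{58} \approx 0.7069$)
$57 + x 68 = 57 + \frac{41}{58} \cdot 68 = 57 + \frac{1394}{29} = \frac{3047}{29}$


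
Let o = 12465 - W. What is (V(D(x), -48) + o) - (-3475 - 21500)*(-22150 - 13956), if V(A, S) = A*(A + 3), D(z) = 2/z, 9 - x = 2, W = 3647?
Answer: -44185188022/49 ≈ -9.0174e+8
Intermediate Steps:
x = 7 (x = 9 - 1*2 = 9 - 2 = 7)
o = 8818 (o = 12465 - 1*3647 = 12465 - 3647 = 8818)
V(A, S) = A*(3 + A)
(V(D(x), -48) + o) - (-3475 - 21500)*(-22150 - 13956) = ((2/7)*(3 + 2/7) + 8818) - (-3475 - 21500)*(-22150 - 13956) = ((2*(⅐))*(3 + 2*(⅐)) + 8818) - (-24975)*(-36106) = (2*(3 + 2/7)/7 + 8818) - 1*901747350 = ((2/7)*(23/7) + 8818) - 901747350 = (46/49 + 8818) - 901747350 = 432128/49 - 901747350 = -44185188022/49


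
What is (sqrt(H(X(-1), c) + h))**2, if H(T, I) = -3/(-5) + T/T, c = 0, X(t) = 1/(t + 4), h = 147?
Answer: 743/5 ≈ 148.60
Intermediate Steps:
X(t) = 1/(4 + t)
H(T, I) = 8/5 (H(T, I) = -3*(-1/5) + 1 = 3/5 + 1 = 8/5)
(sqrt(H(X(-1), c) + h))**2 = (sqrt(8/5 + 147))**2 = (sqrt(743/5))**2 = (sqrt(3715)/5)**2 = 743/5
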